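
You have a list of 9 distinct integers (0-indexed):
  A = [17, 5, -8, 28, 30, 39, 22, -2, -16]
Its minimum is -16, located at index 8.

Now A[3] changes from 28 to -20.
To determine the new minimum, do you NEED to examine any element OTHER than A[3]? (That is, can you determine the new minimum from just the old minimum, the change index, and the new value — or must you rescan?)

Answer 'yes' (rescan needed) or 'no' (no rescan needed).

Old min = -16 at index 8
Change at index 3: 28 -> -20
Index 3 was NOT the min. New min = min(-16, -20). No rescan of other elements needed.
Needs rescan: no

Answer: no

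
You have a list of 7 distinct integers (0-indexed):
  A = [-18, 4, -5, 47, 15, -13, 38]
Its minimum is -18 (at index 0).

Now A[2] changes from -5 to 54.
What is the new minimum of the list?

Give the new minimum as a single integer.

Old min = -18 (at index 0)
Change: A[2] -5 -> 54
Changed element was NOT the old min.
  New min = min(old_min, new_val) = min(-18, 54) = -18

Answer: -18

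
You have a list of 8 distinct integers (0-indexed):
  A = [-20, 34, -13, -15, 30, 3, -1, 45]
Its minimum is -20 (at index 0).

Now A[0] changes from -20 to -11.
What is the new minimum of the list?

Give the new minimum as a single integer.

Answer: -15

Derivation:
Old min = -20 (at index 0)
Change: A[0] -20 -> -11
Changed element WAS the min. Need to check: is -11 still <= all others?
  Min of remaining elements: -15
  New min = min(-11, -15) = -15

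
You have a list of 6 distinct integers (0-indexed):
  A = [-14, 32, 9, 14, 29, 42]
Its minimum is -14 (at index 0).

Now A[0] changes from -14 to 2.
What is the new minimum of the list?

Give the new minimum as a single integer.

Answer: 2

Derivation:
Old min = -14 (at index 0)
Change: A[0] -14 -> 2
Changed element WAS the min. Need to check: is 2 still <= all others?
  Min of remaining elements: 9
  New min = min(2, 9) = 2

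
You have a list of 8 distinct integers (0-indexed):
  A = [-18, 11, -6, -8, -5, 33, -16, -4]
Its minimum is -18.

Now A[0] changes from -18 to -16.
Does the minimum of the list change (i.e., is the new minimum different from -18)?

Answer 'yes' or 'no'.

Old min = -18
Change: A[0] -18 -> -16
Changed element was the min; new min must be rechecked.
New min = -16; changed? yes

Answer: yes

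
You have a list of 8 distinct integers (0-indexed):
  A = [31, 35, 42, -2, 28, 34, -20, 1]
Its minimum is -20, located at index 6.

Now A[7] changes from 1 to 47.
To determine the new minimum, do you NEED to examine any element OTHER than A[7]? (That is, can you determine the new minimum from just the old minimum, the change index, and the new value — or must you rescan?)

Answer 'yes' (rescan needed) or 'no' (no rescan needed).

Old min = -20 at index 6
Change at index 7: 1 -> 47
Index 7 was NOT the min. New min = min(-20, 47). No rescan of other elements needed.
Needs rescan: no

Answer: no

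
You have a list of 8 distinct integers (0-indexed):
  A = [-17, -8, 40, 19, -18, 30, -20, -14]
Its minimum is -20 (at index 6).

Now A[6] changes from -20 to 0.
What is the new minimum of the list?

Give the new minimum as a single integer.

Old min = -20 (at index 6)
Change: A[6] -20 -> 0
Changed element WAS the min. Need to check: is 0 still <= all others?
  Min of remaining elements: -18
  New min = min(0, -18) = -18

Answer: -18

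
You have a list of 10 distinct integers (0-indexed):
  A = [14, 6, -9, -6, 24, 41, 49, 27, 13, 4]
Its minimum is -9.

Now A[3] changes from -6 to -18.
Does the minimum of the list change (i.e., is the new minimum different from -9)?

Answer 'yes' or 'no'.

Old min = -9
Change: A[3] -6 -> -18
Changed element was NOT the min; min changes only if -18 < -9.
New min = -18; changed? yes

Answer: yes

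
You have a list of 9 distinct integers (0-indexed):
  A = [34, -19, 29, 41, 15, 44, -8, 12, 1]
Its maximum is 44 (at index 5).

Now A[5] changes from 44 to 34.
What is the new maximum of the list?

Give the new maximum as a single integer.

Old max = 44 (at index 5)
Change: A[5] 44 -> 34
Changed element WAS the max -> may need rescan.
  Max of remaining elements: 41
  New max = max(34, 41) = 41

Answer: 41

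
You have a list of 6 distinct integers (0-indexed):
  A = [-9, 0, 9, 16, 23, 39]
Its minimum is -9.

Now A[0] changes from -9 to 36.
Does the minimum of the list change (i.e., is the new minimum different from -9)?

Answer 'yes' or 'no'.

Old min = -9
Change: A[0] -9 -> 36
Changed element was the min; new min must be rechecked.
New min = 0; changed? yes

Answer: yes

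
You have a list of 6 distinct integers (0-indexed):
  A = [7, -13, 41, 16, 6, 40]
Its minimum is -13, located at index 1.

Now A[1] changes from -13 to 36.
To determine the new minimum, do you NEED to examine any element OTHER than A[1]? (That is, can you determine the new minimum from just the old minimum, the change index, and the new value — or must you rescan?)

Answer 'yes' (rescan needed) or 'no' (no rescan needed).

Answer: yes

Derivation:
Old min = -13 at index 1
Change at index 1: -13 -> 36
Index 1 WAS the min and new value 36 > old min -13. Must rescan other elements to find the new min.
Needs rescan: yes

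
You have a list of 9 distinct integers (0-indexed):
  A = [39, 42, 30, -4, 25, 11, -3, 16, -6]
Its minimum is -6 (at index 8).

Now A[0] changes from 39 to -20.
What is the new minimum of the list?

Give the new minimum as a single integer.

Answer: -20

Derivation:
Old min = -6 (at index 8)
Change: A[0] 39 -> -20
Changed element was NOT the old min.
  New min = min(old_min, new_val) = min(-6, -20) = -20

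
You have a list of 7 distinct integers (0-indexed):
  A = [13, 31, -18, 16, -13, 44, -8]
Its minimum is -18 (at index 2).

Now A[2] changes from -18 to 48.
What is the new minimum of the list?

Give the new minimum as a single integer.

Answer: -13

Derivation:
Old min = -18 (at index 2)
Change: A[2] -18 -> 48
Changed element WAS the min. Need to check: is 48 still <= all others?
  Min of remaining elements: -13
  New min = min(48, -13) = -13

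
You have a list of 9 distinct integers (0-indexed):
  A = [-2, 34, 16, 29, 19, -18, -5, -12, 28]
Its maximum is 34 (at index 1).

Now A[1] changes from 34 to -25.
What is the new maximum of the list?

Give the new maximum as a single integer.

Old max = 34 (at index 1)
Change: A[1] 34 -> -25
Changed element WAS the max -> may need rescan.
  Max of remaining elements: 29
  New max = max(-25, 29) = 29

Answer: 29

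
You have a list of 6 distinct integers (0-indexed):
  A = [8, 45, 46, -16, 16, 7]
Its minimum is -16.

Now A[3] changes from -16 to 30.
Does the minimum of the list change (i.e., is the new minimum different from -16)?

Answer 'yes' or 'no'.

Answer: yes

Derivation:
Old min = -16
Change: A[3] -16 -> 30
Changed element was the min; new min must be rechecked.
New min = 7; changed? yes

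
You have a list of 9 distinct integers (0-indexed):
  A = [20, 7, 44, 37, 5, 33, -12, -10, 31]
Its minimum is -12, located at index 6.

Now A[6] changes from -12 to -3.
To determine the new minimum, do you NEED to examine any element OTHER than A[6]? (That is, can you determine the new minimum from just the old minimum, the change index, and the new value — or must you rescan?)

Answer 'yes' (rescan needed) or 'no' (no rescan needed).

Answer: yes

Derivation:
Old min = -12 at index 6
Change at index 6: -12 -> -3
Index 6 WAS the min and new value -3 > old min -12. Must rescan other elements to find the new min.
Needs rescan: yes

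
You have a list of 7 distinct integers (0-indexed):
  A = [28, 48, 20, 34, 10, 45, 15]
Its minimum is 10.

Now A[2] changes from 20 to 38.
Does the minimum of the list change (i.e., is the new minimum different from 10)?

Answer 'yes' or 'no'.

Answer: no

Derivation:
Old min = 10
Change: A[2] 20 -> 38
Changed element was NOT the min; min changes only if 38 < 10.
New min = 10; changed? no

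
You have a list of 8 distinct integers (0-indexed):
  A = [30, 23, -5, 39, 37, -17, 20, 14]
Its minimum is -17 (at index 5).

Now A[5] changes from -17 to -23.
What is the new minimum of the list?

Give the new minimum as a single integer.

Old min = -17 (at index 5)
Change: A[5] -17 -> -23
Changed element WAS the min. Need to check: is -23 still <= all others?
  Min of remaining elements: -5
  New min = min(-23, -5) = -23

Answer: -23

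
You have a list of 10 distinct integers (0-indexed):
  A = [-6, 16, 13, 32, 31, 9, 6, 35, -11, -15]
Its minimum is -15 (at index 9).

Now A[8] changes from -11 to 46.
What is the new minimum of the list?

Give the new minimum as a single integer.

Old min = -15 (at index 9)
Change: A[8] -11 -> 46
Changed element was NOT the old min.
  New min = min(old_min, new_val) = min(-15, 46) = -15

Answer: -15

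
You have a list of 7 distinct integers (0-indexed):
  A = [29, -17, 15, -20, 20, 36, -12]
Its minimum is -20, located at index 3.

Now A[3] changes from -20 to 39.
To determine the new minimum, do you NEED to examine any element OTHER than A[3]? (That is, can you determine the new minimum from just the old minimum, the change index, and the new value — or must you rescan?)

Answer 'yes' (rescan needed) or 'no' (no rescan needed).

Old min = -20 at index 3
Change at index 3: -20 -> 39
Index 3 WAS the min and new value 39 > old min -20. Must rescan other elements to find the new min.
Needs rescan: yes

Answer: yes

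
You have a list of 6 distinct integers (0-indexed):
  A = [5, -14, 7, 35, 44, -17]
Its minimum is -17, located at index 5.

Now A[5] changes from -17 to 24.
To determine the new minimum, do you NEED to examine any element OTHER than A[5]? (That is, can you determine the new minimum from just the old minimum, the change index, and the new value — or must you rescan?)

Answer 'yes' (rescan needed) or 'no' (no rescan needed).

Answer: yes

Derivation:
Old min = -17 at index 5
Change at index 5: -17 -> 24
Index 5 WAS the min and new value 24 > old min -17. Must rescan other elements to find the new min.
Needs rescan: yes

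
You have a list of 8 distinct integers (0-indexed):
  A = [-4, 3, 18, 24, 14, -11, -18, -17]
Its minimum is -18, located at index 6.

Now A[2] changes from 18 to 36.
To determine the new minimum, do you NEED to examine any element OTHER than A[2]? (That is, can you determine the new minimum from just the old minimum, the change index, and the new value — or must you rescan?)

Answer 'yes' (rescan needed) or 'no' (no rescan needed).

Answer: no

Derivation:
Old min = -18 at index 6
Change at index 2: 18 -> 36
Index 2 was NOT the min. New min = min(-18, 36). No rescan of other elements needed.
Needs rescan: no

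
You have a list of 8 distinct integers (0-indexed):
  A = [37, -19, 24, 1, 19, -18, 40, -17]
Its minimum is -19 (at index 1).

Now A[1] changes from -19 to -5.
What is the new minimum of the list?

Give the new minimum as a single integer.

Old min = -19 (at index 1)
Change: A[1] -19 -> -5
Changed element WAS the min. Need to check: is -5 still <= all others?
  Min of remaining elements: -18
  New min = min(-5, -18) = -18

Answer: -18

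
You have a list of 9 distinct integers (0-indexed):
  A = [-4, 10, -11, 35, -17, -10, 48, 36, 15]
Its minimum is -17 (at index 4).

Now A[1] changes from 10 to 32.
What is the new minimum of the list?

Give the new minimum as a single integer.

Old min = -17 (at index 4)
Change: A[1] 10 -> 32
Changed element was NOT the old min.
  New min = min(old_min, new_val) = min(-17, 32) = -17

Answer: -17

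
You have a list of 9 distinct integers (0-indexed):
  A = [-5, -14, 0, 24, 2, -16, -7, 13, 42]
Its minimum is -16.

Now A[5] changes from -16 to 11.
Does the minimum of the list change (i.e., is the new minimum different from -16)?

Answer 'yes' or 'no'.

Answer: yes

Derivation:
Old min = -16
Change: A[5] -16 -> 11
Changed element was the min; new min must be rechecked.
New min = -14; changed? yes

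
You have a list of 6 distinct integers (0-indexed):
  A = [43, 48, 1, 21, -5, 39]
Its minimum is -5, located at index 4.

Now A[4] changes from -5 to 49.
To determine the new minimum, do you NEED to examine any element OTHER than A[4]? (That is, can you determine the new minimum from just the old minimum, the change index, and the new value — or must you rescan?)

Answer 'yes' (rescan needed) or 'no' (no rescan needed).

Old min = -5 at index 4
Change at index 4: -5 -> 49
Index 4 WAS the min and new value 49 > old min -5. Must rescan other elements to find the new min.
Needs rescan: yes

Answer: yes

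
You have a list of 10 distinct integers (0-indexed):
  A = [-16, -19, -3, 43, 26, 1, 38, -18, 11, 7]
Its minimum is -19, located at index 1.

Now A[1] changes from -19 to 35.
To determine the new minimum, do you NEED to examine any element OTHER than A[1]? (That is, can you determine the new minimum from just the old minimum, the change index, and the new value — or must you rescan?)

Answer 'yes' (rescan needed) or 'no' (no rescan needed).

Answer: yes

Derivation:
Old min = -19 at index 1
Change at index 1: -19 -> 35
Index 1 WAS the min and new value 35 > old min -19. Must rescan other elements to find the new min.
Needs rescan: yes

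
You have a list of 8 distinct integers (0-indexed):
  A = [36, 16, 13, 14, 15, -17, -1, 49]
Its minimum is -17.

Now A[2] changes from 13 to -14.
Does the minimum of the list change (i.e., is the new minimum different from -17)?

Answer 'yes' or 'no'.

Answer: no

Derivation:
Old min = -17
Change: A[2] 13 -> -14
Changed element was NOT the min; min changes only if -14 < -17.
New min = -17; changed? no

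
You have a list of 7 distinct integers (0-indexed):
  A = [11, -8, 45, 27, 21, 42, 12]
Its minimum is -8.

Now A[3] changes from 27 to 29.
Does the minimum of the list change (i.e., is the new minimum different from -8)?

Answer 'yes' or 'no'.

Answer: no

Derivation:
Old min = -8
Change: A[3] 27 -> 29
Changed element was NOT the min; min changes only if 29 < -8.
New min = -8; changed? no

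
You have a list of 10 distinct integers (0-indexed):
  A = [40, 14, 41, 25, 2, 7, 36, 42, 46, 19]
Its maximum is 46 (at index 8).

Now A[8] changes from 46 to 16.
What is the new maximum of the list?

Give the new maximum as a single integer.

Answer: 42

Derivation:
Old max = 46 (at index 8)
Change: A[8] 46 -> 16
Changed element WAS the max -> may need rescan.
  Max of remaining elements: 42
  New max = max(16, 42) = 42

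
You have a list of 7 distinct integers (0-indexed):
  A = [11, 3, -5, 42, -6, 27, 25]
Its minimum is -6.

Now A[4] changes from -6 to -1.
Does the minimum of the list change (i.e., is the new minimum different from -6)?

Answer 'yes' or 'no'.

Answer: yes

Derivation:
Old min = -6
Change: A[4] -6 -> -1
Changed element was the min; new min must be rechecked.
New min = -5; changed? yes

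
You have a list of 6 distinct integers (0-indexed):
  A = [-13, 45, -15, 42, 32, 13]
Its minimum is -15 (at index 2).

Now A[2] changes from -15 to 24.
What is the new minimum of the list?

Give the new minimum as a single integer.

Answer: -13

Derivation:
Old min = -15 (at index 2)
Change: A[2] -15 -> 24
Changed element WAS the min. Need to check: is 24 still <= all others?
  Min of remaining elements: -13
  New min = min(24, -13) = -13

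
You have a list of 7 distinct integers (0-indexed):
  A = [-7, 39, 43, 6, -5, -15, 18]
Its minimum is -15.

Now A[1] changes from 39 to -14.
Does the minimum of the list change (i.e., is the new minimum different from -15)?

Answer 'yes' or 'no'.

Old min = -15
Change: A[1] 39 -> -14
Changed element was NOT the min; min changes only if -14 < -15.
New min = -15; changed? no

Answer: no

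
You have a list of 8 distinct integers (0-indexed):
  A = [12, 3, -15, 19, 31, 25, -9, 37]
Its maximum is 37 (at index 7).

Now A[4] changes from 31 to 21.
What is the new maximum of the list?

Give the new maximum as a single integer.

Answer: 37

Derivation:
Old max = 37 (at index 7)
Change: A[4] 31 -> 21
Changed element was NOT the old max.
  New max = max(old_max, new_val) = max(37, 21) = 37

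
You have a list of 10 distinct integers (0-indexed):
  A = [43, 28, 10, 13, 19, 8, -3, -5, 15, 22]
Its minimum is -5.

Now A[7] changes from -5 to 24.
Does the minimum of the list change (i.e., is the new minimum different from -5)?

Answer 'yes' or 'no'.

Old min = -5
Change: A[7] -5 -> 24
Changed element was the min; new min must be rechecked.
New min = -3; changed? yes

Answer: yes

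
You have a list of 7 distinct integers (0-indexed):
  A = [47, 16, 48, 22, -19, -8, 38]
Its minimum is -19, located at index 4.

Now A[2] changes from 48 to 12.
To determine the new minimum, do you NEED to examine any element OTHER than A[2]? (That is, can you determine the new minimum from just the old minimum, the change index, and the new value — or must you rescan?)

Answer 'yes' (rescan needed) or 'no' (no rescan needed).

Old min = -19 at index 4
Change at index 2: 48 -> 12
Index 2 was NOT the min. New min = min(-19, 12). No rescan of other elements needed.
Needs rescan: no

Answer: no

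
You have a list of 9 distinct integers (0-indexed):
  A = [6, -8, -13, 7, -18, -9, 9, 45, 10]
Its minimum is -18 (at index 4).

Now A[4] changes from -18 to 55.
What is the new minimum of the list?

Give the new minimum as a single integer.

Answer: -13

Derivation:
Old min = -18 (at index 4)
Change: A[4] -18 -> 55
Changed element WAS the min. Need to check: is 55 still <= all others?
  Min of remaining elements: -13
  New min = min(55, -13) = -13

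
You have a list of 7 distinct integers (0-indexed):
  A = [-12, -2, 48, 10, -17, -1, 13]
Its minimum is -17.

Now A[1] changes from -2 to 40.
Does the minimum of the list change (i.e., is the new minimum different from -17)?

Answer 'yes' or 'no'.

Old min = -17
Change: A[1] -2 -> 40
Changed element was NOT the min; min changes only if 40 < -17.
New min = -17; changed? no

Answer: no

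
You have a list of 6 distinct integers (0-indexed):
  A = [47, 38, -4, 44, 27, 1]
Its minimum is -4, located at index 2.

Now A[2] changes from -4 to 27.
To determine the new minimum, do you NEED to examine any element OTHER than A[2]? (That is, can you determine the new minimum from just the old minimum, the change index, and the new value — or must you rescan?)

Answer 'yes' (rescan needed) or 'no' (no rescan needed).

Answer: yes

Derivation:
Old min = -4 at index 2
Change at index 2: -4 -> 27
Index 2 WAS the min and new value 27 > old min -4. Must rescan other elements to find the new min.
Needs rescan: yes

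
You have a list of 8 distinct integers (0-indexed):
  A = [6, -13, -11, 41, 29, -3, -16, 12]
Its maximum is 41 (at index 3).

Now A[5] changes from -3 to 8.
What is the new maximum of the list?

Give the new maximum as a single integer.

Answer: 41

Derivation:
Old max = 41 (at index 3)
Change: A[5] -3 -> 8
Changed element was NOT the old max.
  New max = max(old_max, new_val) = max(41, 8) = 41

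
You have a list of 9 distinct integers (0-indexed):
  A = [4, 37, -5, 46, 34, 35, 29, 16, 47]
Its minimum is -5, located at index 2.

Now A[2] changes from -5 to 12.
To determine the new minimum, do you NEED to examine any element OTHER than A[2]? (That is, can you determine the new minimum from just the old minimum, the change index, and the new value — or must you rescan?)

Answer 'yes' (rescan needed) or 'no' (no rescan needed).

Old min = -5 at index 2
Change at index 2: -5 -> 12
Index 2 WAS the min and new value 12 > old min -5. Must rescan other elements to find the new min.
Needs rescan: yes

Answer: yes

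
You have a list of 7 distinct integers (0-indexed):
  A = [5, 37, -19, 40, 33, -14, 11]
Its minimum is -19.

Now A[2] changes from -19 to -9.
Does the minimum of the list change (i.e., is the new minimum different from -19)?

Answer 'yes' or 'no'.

Old min = -19
Change: A[2] -19 -> -9
Changed element was the min; new min must be rechecked.
New min = -14; changed? yes

Answer: yes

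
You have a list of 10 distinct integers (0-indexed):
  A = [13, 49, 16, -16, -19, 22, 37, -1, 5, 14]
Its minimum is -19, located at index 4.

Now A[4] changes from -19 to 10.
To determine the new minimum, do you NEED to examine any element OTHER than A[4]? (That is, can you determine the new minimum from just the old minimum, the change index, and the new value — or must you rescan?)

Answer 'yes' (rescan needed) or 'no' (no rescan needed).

Old min = -19 at index 4
Change at index 4: -19 -> 10
Index 4 WAS the min and new value 10 > old min -19. Must rescan other elements to find the new min.
Needs rescan: yes

Answer: yes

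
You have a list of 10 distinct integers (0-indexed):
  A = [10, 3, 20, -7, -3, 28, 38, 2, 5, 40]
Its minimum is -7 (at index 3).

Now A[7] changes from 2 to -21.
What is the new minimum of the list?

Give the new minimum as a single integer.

Old min = -7 (at index 3)
Change: A[7] 2 -> -21
Changed element was NOT the old min.
  New min = min(old_min, new_val) = min(-7, -21) = -21

Answer: -21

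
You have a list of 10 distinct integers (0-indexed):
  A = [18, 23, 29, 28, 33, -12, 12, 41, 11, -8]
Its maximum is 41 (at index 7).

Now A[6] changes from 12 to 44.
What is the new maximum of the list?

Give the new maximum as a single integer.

Answer: 44

Derivation:
Old max = 41 (at index 7)
Change: A[6] 12 -> 44
Changed element was NOT the old max.
  New max = max(old_max, new_val) = max(41, 44) = 44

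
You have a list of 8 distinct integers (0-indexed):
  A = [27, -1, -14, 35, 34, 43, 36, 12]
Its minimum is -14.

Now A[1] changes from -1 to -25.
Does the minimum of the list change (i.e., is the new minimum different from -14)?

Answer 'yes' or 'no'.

Old min = -14
Change: A[1] -1 -> -25
Changed element was NOT the min; min changes only if -25 < -14.
New min = -25; changed? yes

Answer: yes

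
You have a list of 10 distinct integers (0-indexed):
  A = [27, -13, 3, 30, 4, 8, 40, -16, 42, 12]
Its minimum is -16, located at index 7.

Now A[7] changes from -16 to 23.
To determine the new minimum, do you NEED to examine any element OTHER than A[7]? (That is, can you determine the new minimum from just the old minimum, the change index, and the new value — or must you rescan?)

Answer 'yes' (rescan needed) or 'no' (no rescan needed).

Answer: yes

Derivation:
Old min = -16 at index 7
Change at index 7: -16 -> 23
Index 7 WAS the min and new value 23 > old min -16. Must rescan other elements to find the new min.
Needs rescan: yes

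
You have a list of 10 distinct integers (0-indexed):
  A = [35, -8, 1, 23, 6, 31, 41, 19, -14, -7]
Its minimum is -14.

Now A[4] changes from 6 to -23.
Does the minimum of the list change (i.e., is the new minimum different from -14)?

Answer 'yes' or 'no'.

Answer: yes

Derivation:
Old min = -14
Change: A[4] 6 -> -23
Changed element was NOT the min; min changes only if -23 < -14.
New min = -23; changed? yes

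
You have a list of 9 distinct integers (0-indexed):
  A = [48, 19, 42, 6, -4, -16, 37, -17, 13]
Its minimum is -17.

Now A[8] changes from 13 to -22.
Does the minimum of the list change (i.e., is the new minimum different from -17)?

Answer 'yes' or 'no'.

Old min = -17
Change: A[8] 13 -> -22
Changed element was NOT the min; min changes only if -22 < -17.
New min = -22; changed? yes

Answer: yes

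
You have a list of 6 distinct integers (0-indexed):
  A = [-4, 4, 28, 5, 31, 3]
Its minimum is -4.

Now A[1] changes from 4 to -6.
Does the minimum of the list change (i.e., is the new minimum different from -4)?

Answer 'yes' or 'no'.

Answer: yes

Derivation:
Old min = -4
Change: A[1] 4 -> -6
Changed element was NOT the min; min changes only if -6 < -4.
New min = -6; changed? yes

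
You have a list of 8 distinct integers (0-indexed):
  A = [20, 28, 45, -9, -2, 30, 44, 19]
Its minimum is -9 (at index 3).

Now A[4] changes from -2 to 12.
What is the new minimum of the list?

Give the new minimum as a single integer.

Old min = -9 (at index 3)
Change: A[4] -2 -> 12
Changed element was NOT the old min.
  New min = min(old_min, new_val) = min(-9, 12) = -9

Answer: -9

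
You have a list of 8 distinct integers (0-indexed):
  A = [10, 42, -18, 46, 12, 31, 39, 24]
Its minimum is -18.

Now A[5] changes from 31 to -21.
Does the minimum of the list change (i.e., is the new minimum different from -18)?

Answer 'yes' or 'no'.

Old min = -18
Change: A[5] 31 -> -21
Changed element was NOT the min; min changes only if -21 < -18.
New min = -21; changed? yes

Answer: yes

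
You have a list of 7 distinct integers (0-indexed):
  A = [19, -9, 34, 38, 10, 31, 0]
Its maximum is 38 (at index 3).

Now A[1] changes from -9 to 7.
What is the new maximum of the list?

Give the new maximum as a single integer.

Answer: 38

Derivation:
Old max = 38 (at index 3)
Change: A[1] -9 -> 7
Changed element was NOT the old max.
  New max = max(old_max, new_val) = max(38, 7) = 38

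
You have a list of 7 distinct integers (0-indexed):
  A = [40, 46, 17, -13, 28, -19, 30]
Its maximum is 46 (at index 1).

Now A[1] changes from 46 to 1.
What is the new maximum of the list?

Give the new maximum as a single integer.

Answer: 40

Derivation:
Old max = 46 (at index 1)
Change: A[1] 46 -> 1
Changed element WAS the max -> may need rescan.
  Max of remaining elements: 40
  New max = max(1, 40) = 40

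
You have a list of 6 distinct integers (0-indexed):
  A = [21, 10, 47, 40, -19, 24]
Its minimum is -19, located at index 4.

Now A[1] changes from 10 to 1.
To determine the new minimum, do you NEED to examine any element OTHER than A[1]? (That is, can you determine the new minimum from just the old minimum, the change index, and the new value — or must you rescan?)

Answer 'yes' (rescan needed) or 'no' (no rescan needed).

Old min = -19 at index 4
Change at index 1: 10 -> 1
Index 1 was NOT the min. New min = min(-19, 1). No rescan of other elements needed.
Needs rescan: no

Answer: no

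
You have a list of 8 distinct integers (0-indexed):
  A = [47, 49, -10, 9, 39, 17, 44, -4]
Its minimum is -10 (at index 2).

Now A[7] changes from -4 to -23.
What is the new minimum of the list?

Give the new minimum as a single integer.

Answer: -23

Derivation:
Old min = -10 (at index 2)
Change: A[7] -4 -> -23
Changed element was NOT the old min.
  New min = min(old_min, new_val) = min(-10, -23) = -23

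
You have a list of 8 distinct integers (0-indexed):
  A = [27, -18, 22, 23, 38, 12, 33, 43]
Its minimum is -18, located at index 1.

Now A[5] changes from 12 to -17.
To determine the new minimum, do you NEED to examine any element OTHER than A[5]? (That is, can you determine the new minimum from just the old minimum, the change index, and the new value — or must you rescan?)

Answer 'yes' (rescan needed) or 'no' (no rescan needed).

Answer: no

Derivation:
Old min = -18 at index 1
Change at index 5: 12 -> -17
Index 5 was NOT the min. New min = min(-18, -17). No rescan of other elements needed.
Needs rescan: no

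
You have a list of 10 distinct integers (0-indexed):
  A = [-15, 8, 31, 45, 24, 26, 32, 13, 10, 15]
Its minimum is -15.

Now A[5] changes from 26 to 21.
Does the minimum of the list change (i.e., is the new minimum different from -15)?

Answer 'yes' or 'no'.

Old min = -15
Change: A[5] 26 -> 21
Changed element was NOT the min; min changes only if 21 < -15.
New min = -15; changed? no

Answer: no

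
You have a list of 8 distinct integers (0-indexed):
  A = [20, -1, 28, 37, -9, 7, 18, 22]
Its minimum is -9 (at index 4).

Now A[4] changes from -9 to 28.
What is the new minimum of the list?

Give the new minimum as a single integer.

Old min = -9 (at index 4)
Change: A[4] -9 -> 28
Changed element WAS the min. Need to check: is 28 still <= all others?
  Min of remaining elements: -1
  New min = min(28, -1) = -1

Answer: -1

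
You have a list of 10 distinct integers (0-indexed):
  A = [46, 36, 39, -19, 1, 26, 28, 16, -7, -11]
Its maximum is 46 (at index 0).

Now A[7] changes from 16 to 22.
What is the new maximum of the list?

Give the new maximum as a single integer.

Answer: 46

Derivation:
Old max = 46 (at index 0)
Change: A[7] 16 -> 22
Changed element was NOT the old max.
  New max = max(old_max, new_val) = max(46, 22) = 46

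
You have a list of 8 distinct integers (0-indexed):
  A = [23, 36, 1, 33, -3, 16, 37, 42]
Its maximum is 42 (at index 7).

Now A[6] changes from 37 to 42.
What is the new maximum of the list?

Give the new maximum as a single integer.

Answer: 42

Derivation:
Old max = 42 (at index 7)
Change: A[6] 37 -> 42
Changed element was NOT the old max.
  New max = max(old_max, new_val) = max(42, 42) = 42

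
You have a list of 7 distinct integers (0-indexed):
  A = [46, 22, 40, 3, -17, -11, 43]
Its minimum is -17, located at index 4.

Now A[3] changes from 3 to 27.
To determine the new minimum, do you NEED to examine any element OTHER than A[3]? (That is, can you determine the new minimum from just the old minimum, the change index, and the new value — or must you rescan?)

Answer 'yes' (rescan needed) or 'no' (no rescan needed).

Answer: no

Derivation:
Old min = -17 at index 4
Change at index 3: 3 -> 27
Index 3 was NOT the min. New min = min(-17, 27). No rescan of other elements needed.
Needs rescan: no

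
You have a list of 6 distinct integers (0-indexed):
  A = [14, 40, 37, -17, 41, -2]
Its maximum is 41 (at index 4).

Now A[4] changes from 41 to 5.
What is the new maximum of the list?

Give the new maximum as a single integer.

Answer: 40

Derivation:
Old max = 41 (at index 4)
Change: A[4] 41 -> 5
Changed element WAS the max -> may need rescan.
  Max of remaining elements: 40
  New max = max(5, 40) = 40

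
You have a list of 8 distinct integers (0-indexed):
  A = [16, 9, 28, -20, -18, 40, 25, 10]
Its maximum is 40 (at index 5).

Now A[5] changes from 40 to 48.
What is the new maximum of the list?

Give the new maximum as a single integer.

Answer: 48

Derivation:
Old max = 40 (at index 5)
Change: A[5] 40 -> 48
Changed element WAS the max -> may need rescan.
  Max of remaining elements: 28
  New max = max(48, 28) = 48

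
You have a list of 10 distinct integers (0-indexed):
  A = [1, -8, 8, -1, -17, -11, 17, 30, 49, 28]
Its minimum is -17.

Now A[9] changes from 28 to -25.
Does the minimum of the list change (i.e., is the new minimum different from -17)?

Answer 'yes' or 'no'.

Answer: yes

Derivation:
Old min = -17
Change: A[9] 28 -> -25
Changed element was NOT the min; min changes only if -25 < -17.
New min = -25; changed? yes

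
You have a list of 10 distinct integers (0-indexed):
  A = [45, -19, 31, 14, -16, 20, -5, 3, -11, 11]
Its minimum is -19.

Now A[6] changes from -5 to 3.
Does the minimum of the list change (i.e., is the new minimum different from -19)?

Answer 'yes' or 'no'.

Old min = -19
Change: A[6] -5 -> 3
Changed element was NOT the min; min changes only if 3 < -19.
New min = -19; changed? no

Answer: no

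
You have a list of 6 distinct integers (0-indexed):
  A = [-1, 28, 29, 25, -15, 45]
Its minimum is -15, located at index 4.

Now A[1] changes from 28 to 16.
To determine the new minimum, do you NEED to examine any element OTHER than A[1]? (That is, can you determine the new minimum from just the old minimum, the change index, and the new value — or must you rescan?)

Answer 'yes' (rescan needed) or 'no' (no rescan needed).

Old min = -15 at index 4
Change at index 1: 28 -> 16
Index 1 was NOT the min. New min = min(-15, 16). No rescan of other elements needed.
Needs rescan: no

Answer: no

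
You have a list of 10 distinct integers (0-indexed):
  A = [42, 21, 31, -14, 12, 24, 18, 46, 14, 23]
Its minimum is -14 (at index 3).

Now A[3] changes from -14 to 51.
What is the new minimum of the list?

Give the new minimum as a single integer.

Answer: 12

Derivation:
Old min = -14 (at index 3)
Change: A[3] -14 -> 51
Changed element WAS the min. Need to check: is 51 still <= all others?
  Min of remaining elements: 12
  New min = min(51, 12) = 12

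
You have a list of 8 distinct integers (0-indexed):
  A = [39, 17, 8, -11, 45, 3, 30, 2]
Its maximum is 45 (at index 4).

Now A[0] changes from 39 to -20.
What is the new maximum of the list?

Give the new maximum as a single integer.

Old max = 45 (at index 4)
Change: A[0] 39 -> -20
Changed element was NOT the old max.
  New max = max(old_max, new_val) = max(45, -20) = 45

Answer: 45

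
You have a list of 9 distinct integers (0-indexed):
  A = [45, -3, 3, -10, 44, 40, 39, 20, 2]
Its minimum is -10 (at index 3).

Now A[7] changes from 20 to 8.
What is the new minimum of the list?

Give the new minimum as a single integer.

Old min = -10 (at index 3)
Change: A[7] 20 -> 8
Changed element was NOT the old min.
  New min = min(old_min, new_val) = min(-10, 8) = -10

Answer: -10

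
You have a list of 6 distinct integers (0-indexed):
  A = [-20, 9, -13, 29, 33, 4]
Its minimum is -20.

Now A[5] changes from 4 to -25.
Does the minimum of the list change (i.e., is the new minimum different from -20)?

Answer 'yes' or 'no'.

Old min = -20
Change: A[5] 4 -> -25
Changed element was NOT the min; min changes only if -25 < -20.
New min = -25; changed? yes

Answer: yes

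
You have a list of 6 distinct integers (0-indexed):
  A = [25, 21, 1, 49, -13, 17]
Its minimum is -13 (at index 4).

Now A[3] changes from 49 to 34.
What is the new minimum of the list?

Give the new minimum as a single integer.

Answer: -13

Derivation:
Old min = -13 (at index 4)
Change: A[3] 49 -> 34
Changed element was NOT the old min.
  New min = min(old_min, new_val) = min(-13, 34) = -13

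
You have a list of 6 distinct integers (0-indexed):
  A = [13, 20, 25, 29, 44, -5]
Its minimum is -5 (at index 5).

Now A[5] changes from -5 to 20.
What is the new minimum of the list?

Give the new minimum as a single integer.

Old min = -5 (at index 5)
Change: A[5] -5 -> 20
Changed element WAS the min. Need to check: is 20 still <= all others?
  Min of remaining elements: 13
  New min = min(20, 13) = 13

Answer: 13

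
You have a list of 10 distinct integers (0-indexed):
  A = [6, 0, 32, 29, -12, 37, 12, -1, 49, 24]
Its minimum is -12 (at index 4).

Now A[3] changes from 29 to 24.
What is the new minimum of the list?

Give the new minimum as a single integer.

Answer: -12

Derivation:
Old min = -12 (at index 4)
Change: A[3] 29 -> 24
Changed element was NOT the old min.
  New min = min(old_min, new_val) = min(-12, 24) = -12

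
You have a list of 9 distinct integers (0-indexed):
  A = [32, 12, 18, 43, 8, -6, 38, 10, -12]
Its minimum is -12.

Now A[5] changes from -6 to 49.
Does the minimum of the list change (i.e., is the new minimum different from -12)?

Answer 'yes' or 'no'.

Answer: no

Derivation:
Old min = -12
Change: A[5] -6 -> 49
Changed element was NOT the min; min changes only if 49 < -12.
New min = -12; changed? no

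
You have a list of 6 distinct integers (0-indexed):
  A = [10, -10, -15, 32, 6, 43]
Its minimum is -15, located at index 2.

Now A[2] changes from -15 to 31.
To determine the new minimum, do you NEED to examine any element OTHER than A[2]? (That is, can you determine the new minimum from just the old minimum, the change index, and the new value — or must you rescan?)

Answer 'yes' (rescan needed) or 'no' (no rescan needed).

Answer: yes

Derivation:
Old min = -15 at index 2
Change at index 2: -15 -> 31
Index 2 WAS the min and new value 31 > old min -15. Must rescan other elements to find the new min.
Needs rescan: yes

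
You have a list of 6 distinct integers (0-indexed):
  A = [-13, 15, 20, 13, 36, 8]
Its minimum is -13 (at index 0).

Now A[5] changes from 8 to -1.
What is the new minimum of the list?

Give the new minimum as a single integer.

Answer: -13

Derivation:
Old min = -13 (at index 0)
Change: A[5] 8 -> -1
Changed element was NOT the old min.
  New min = min(old_min, new_val) = min(-13, -1) = -13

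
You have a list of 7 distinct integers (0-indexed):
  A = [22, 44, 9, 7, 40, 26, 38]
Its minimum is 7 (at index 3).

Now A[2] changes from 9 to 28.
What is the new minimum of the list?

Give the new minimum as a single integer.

Old min = 7 (at index 3)
Change: A[2] 9 -> 28
Changed element was NOT the old min.
  New min = min(old_min, new_val) = min(7, 28) = 7

Answer: 7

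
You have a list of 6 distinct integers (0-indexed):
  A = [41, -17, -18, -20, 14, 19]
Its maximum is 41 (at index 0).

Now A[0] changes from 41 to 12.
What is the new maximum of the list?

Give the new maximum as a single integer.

Answer: 19

Derivation:
Old max = 41 (at index 0)
Change: A[0] 41 -> 12
Changed element WAS the max -> may need rescan.
  Max of remaining elements: 19
  New max = max(12, 19) = 19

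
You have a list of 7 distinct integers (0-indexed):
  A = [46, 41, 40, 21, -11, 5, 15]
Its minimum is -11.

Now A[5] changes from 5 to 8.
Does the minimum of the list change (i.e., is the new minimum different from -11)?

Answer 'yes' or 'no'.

Old min = -11
Change: A[5] 5 -> 8
Changed element was NOT the min; min changes only if 8 < -11.
New min = -11; changed? no

Answer: no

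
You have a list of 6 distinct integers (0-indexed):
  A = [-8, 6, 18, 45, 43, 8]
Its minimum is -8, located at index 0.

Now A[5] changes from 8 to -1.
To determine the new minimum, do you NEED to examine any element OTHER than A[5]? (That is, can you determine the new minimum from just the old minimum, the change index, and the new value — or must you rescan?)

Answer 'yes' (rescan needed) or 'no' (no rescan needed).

Answer: no

Derivation:
Old min = -8 at index 0
Change at index 5: 8 -> -1
Index 5 was NOT the min. New min = min(-8, -1). No rescan of other elements needed.
Needs rescan: no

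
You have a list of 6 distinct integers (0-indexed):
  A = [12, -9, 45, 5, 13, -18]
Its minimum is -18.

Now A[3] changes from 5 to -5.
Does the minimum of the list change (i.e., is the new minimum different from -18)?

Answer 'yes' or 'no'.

Old min = -18
Change: A[3] 5 -> -5
Changed element was NOT the min; min changes only if -5 < -18.
New min = -18; changed? no

Answer: no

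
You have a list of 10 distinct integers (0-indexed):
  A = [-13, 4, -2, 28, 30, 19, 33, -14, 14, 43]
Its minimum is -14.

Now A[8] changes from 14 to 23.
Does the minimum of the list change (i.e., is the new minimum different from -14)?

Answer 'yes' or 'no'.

Answer: no

Derivation:
Old min = -14
Change: A[8] 14 -> 23
Changed element was NOT the min; min changes only if 23 < -14.
New min = -14; changed? no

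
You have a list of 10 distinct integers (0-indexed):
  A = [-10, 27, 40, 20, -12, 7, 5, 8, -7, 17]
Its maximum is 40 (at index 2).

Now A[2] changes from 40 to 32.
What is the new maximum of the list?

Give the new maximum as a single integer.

Old max = 40 (at index 2)
Change: A[2] 40 -> 32
Changed element WAS the max -> may need rescan.
  Max of remaining elements: 27
  New max = max(32, 27) = 32

Answer: 32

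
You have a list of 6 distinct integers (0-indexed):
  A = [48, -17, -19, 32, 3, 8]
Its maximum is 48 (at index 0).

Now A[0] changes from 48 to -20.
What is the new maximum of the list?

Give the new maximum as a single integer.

Answer: 32

Derivation:
Old max = 48 (at index 0)
Change: A[0] 48 -> -20
Changed element WAS the max -> may need rescan.
  Max of remaining elements: 32
  New max = max(-20, 32) = 32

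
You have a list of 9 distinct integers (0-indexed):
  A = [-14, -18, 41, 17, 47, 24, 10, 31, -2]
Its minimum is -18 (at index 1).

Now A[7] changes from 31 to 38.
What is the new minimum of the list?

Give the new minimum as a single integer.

Answer: -18

Derivation:
Old min = -18 (at index 1)
Change: A[7] 31 -> 38
Changed element was NOT the old min.
  New min = min(old_min, new_val) = min(-18, 38) = -18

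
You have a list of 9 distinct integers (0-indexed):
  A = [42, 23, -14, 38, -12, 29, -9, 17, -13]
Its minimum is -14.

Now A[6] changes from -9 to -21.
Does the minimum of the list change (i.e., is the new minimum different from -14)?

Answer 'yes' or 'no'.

Answer: yes

Derivation:
Old min = -14
Change: A[6] -9 -> -21
Changed element was NOT the min; min changes only if -21 < -14.
New min = -21; changed? yes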